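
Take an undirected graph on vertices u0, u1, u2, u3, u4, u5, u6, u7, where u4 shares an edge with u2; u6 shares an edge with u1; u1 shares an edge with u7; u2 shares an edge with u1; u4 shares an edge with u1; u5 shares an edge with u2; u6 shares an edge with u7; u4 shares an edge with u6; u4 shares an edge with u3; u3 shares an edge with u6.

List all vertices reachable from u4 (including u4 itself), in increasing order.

u1, u2, u3, u4, u5, u6, u7

Start at u4.
Its neighbours: u1, u2, u3, u6.
Then their neighbours: u5, u7.
Nothing further is reachable.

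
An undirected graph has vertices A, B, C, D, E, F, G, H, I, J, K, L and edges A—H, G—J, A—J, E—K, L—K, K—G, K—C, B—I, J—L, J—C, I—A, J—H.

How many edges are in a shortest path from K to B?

5

Distance 0: K.
Distance 1: C, E, G, L.
Distance 2: J.
Distance 3: A, H.
Distance 4: I.
Distance 5: B — contains B.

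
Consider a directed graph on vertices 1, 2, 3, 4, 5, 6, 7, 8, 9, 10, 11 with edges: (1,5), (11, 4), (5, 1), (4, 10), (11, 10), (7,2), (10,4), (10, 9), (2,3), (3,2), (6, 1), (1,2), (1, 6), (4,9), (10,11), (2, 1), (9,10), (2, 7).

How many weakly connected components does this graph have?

From 1: component {1, 2, 3, 5, 6, 7}.
From 4: component {4, 9, 10, 11}.
From 8: component {8}.
That's 3 components.

3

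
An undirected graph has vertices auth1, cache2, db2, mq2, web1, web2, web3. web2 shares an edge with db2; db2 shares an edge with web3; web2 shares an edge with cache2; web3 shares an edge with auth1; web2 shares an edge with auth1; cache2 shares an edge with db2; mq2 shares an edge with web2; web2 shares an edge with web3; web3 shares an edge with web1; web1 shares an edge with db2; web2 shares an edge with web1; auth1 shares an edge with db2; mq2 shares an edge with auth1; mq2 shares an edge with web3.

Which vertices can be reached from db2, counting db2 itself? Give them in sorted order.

auth1, cache2, db2, mq2, web1, web2, web3

Start at db2.
Its neighbours: auth1, cache2, web1, web2, web3.
Then their neighbours: mq2.
Every vertex is now reached.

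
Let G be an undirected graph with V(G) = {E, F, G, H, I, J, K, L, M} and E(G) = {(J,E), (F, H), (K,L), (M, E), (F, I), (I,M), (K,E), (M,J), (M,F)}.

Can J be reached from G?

No

G has no edges, so nothing is reachable from it.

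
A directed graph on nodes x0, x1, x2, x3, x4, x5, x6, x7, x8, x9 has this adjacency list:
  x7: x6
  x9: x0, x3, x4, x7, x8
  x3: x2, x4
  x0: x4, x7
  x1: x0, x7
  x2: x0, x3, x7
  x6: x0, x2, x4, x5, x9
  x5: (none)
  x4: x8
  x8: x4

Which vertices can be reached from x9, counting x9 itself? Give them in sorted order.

x0, x2, x3, x4, x5, x6, x7, x8, x9

Start at x9.
Its neighbours: x0, x3, x4, x7, x8.
Then their neighbours: x2, x6.
Then next layer: x5.
Nothing further is reachable.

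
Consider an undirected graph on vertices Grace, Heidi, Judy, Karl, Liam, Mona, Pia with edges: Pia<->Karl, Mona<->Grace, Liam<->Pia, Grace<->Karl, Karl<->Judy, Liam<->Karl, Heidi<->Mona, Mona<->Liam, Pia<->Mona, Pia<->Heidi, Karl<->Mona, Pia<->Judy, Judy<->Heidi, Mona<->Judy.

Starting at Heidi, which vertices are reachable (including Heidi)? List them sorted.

Grace, Heidi, Judy, Karl, Liam, Mona, Pia

Start at Heidi.
Its neighbours: Judy, Mona, Pia.
Then their neighbours: Grace, Karl, Liam.
Every vertex is now reached.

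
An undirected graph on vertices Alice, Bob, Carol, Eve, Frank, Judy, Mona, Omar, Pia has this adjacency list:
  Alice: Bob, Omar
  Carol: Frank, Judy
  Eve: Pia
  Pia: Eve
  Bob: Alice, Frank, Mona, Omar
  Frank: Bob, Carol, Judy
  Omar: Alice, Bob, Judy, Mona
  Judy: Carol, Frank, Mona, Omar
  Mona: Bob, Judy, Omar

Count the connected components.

2

From Alice: component {Alice, Bob, Carol, Frank, Judy, Mona, Omar}.
From Eve: component {Eve, Pia}.
That's 2 components.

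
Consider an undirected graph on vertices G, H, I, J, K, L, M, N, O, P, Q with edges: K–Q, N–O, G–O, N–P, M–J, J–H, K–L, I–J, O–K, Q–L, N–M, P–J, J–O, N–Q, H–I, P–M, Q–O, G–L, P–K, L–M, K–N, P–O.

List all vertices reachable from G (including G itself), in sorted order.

Start at G.
Its neighbours: L, O.
Then their neighbours: J, K, M, N, P, Q.
Then next layer: H, I.
Every vertex is now reached.

G, H, I, J, K, L, M, N, O, P, Q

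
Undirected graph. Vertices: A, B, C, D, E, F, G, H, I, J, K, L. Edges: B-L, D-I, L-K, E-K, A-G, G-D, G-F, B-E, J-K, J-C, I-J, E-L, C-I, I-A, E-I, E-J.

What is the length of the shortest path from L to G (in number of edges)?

4

Distance 0: L.
Distance 1: B, E, K.
Distance 2: I, J.
Distance 3: A, C, D.
Distance 4: G — contains G.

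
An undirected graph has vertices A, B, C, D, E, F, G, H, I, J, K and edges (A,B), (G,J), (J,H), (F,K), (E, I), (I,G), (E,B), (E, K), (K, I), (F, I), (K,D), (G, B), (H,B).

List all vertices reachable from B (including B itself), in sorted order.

Start at B.
Its neighbours: A, E, G, H.
Then their neighbours: I, J, K.
Then next layer: D, F.
Nothing further is reachable.

A, B, D, E, F, G, H, I, J, K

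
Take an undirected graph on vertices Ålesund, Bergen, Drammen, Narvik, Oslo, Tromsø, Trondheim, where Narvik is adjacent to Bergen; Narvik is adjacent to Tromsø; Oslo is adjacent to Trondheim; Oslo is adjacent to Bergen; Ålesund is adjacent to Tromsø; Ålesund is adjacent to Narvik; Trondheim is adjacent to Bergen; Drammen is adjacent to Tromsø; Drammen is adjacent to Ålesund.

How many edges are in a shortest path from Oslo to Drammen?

Distance 0: Oslo.
Distance 1: Bergen, Trondheim.
Distance 2: Narvik.
Distance 3: Ålesund, Tromsø.
Distance 4: Drammen — contains Drammen.

4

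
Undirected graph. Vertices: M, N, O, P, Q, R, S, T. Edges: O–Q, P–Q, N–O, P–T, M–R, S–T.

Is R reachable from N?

No

Explore from N.
Distance 1: reach O.
Distance 2: reach Q.
Distance 3: reach P.
Distance 4: reach T.
Distance 5: reach S.
The search is exhausted without reaching R; it lies in a different component.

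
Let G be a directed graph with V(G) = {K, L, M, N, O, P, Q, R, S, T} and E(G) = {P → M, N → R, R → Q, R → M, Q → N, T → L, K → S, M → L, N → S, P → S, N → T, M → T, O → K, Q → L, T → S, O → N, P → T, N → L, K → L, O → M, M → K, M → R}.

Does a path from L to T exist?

L has no outgoing edges, so nothing is reachable from it.

No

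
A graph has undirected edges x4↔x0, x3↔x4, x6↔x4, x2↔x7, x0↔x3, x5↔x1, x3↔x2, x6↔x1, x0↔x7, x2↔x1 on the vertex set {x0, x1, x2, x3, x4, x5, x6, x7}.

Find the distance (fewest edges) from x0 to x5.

4

Distance 0: x0.
Distance 1: x3, x4, x7.
Distance 2: x2, x6.
Distance 3: x1.
Distance 4: x5 — contains x5.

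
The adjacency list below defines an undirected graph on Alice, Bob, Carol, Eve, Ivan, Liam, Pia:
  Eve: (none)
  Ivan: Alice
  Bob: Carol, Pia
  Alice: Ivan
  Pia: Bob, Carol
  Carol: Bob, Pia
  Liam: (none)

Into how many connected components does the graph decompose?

4

From Alice: component {Alice, Ivan}.
From Bob: component {Bob, Carol, Pia}.
From Eve: component {Eve}.
From Liam: component {Liam}.
That's 4 components.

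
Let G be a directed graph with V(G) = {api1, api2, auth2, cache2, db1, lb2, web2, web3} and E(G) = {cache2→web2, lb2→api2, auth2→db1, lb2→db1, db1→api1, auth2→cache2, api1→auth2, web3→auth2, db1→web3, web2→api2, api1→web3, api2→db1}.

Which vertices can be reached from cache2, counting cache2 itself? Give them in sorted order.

Start at cache2.
Its neighbours: web2.
Then their neighbours: api2.
Then next layer: db1.
Then next layer: api1, web3.
Then next layer: auth2.
Nothing further is reachable.

api1, api2, auth2, cache2, db1, web2, web3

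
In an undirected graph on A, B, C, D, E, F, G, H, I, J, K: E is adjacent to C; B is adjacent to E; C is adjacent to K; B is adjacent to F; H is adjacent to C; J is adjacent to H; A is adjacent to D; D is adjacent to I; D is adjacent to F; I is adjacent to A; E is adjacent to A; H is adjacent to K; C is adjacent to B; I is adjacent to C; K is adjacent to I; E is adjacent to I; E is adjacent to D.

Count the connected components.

2

From A: component {A, B, C, D, E, F, H, I, J, K}.
From G: component {G}.
That's 2 components.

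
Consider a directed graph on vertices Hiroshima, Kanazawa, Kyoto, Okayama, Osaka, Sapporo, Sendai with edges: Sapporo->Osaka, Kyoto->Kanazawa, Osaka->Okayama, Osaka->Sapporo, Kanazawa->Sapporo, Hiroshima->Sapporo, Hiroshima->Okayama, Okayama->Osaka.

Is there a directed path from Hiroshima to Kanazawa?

No

Explore from Hiroshima.
Distance 1: reach Okayama, Sapporo.
Distance 2: reach Osaka.
The search from Hiroshima is exhausted; no directed path reaches Kanazawa.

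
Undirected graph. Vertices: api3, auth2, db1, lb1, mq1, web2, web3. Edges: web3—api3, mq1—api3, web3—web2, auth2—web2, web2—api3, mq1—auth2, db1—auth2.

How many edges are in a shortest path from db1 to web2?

Distance 0: db1.
Distance 1: auth2.
Distance 2: mq1, web2 — contains web2.

2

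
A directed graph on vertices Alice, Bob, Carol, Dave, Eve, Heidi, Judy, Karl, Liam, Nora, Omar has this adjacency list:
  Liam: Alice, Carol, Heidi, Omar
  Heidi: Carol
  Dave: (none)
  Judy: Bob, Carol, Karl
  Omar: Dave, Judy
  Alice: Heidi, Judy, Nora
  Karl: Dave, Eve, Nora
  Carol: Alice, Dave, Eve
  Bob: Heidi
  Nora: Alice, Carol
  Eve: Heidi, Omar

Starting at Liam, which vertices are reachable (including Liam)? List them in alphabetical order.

Alice, Bob, Carol, Dave, Eve, Heidi, Judy, Karl, Liam, Nora, Omar

Start at Liam.
Its neighbours: Alice, Carol, Heidi, Omar.
Then their neighbours: Dave, Eve, Judy, Nora.
Then next layer: Bob, Karl.
Every vertex is now reached.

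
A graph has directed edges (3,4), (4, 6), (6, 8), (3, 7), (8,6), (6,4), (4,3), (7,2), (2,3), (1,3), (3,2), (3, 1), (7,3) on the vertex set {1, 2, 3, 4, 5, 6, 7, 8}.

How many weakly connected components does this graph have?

From 1: component {1, 2, 3, 4, 6, 7, 8}.
From 5: component {5}.
That's 2 components.

2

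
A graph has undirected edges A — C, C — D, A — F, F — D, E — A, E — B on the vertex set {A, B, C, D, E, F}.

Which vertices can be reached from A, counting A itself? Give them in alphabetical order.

Start at A.
Its neighbours: C, E, F.
Then their neighbours: B, D.
Every vertex is now reached.

A, B, C, D, E, F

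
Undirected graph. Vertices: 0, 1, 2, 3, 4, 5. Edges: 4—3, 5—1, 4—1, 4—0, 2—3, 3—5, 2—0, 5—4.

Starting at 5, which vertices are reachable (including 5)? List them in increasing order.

0, 1, 2, 3, 4, 5

Start at 5.
Its neighbours: 1, 3, 4.
Then their neighbours: 0, 2.
Every vertex is now reached.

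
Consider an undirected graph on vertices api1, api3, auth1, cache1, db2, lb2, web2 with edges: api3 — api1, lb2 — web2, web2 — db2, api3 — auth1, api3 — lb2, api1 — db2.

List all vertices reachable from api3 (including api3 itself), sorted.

Start at api3.
Its neighbours: api1, auth1, lb2.
Then their neighbours: db2, web2.
Nothing further is reachable.

api1, api3, auth1, db2, lb2, web2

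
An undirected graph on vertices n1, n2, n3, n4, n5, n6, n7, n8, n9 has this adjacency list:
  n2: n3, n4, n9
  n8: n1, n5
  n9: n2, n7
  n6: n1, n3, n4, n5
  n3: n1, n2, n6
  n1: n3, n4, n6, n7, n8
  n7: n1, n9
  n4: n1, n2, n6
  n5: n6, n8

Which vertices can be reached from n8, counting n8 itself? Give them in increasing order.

Start at n8.
Its neighbours: n1, n5.
Then their neighbours: n3, n4, n6, n7.
Then next layer: n2, n9.
Every vertex is now reached.

n1, n2, n3, n4, n5, n6, n7, n8, n9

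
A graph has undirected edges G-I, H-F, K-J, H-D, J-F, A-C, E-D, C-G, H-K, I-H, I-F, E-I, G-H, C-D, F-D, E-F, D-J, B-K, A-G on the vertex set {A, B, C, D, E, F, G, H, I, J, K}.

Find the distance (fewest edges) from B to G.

3

Distance 0: B.
Distance 1: K.
Distance 2: H, J.
Distance 3: D, F, G, I — contains G.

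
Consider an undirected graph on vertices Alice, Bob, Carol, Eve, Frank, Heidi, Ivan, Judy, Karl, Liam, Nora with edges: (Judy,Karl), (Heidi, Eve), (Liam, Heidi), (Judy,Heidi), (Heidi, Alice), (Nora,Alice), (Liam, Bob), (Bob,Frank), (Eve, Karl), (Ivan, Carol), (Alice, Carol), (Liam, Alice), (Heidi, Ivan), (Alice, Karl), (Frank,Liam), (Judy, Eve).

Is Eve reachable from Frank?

Explore from Frank.
Distance 1: reach Bob, Liam.
Distance 2: reach Alice, Heidi.
Distance 3: reach Carol, Eve, Ivan, Judy, Karl, Nora.
Found Eve.

Yes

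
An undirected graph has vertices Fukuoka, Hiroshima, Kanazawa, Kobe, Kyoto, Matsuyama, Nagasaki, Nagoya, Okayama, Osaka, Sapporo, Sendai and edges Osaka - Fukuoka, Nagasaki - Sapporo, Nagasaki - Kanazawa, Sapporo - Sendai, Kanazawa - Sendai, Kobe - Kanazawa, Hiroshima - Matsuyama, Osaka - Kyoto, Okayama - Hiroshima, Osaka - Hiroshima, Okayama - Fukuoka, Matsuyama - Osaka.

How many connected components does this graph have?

From Fukuoka: component {Fukuoka, Hiroshima, Kyoto, Matsuyama, Okayama, Osaka}.
From Kanazawa: component {Kanazawa, Kobe, Nagasaki, Sapporo, Sendai}.
From Nagoya: component {Nagoya}.
That's 3 components.

3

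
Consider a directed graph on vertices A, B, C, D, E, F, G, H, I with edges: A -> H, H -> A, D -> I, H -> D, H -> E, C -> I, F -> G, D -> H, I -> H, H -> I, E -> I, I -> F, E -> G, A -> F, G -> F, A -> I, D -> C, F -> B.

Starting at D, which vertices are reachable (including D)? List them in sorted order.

Start at D.
Its neighbours: C, H, I.
Then their neighbours: A, E, F.
Then next layer: B, G.
Every vertex is now reached.

A, B, C, D, E, F, G, H, I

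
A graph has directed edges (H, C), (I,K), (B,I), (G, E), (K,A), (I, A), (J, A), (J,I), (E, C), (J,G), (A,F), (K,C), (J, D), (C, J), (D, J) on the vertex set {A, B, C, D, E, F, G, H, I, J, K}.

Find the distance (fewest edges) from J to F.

2

Distance 0: J.
Distance 1: A, D, G, I.
Distance 2: E, F, K — contains F.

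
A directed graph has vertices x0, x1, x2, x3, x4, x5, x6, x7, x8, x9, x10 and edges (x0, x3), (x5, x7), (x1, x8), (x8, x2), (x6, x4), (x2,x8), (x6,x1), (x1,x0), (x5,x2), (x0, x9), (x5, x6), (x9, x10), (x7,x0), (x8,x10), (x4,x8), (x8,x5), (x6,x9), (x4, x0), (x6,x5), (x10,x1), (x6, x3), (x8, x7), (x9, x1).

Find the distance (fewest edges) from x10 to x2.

Distance 0: x10.
Distance 1: x1.
Distance 2: x0, x8.
Distance 3: x2, x3, x5, x7, x9 — contains x2.

3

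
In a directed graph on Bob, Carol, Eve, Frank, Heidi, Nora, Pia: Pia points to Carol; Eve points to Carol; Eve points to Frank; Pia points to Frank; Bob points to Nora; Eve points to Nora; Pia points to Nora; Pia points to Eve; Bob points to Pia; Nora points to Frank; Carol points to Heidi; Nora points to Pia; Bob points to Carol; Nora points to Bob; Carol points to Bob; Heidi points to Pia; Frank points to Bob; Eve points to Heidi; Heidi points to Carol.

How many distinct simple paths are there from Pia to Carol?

9

Pia→Carol
Pia→Eve→Carol
Pia→Eve→Frank→Bob→Carol
Pia→Eve→Heidi→Carol
Pia→Eve→Nora→Bob→Carol
Pia→Eve→Nora→Frank→Bob→Carol
Pia→Frank→Bob→Carol
Pia→Nora→Bob→Carol
Pia→Nora→Frank→Bob→Carol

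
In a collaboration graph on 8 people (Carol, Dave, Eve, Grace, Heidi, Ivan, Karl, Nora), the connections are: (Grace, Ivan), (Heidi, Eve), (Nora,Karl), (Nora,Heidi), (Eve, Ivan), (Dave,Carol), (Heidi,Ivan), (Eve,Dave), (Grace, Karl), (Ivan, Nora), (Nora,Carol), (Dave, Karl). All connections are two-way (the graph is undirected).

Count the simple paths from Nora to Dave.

Nora–Carol–Dave
Nora–Heidi–Eve–Dave
Nora–Heidi–Eve–Ivan–Grace–Karl–Dave
Nora–Heidi–Ivan–Eve–Dave
Nora–Heidi–Ivan–Grace–Karl–Dave
Nora–Ivan–Eve–Dave
Nora–Ivan–Grace–Karl–Dave
Nora–Ivan–Heidi–Eve–Dave
Nora–Karl–Dave
Nora–Karl–Grace–Ivan–Eve–Dave
Nora–Karl–Grace–Ivan–Heidi–Eve–Dave

11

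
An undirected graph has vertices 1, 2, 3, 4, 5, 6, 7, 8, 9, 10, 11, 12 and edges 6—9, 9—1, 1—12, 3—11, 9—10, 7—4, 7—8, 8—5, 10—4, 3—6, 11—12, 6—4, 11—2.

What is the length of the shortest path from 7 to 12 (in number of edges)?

5

Distance 0: 7.
Distance 1: 4, 8.
Distance 2: 5, 6, 10.
Distance 3: 3, 9.
Distance 4: 1, 11.
Distance 5: 2, 12 — contains 12.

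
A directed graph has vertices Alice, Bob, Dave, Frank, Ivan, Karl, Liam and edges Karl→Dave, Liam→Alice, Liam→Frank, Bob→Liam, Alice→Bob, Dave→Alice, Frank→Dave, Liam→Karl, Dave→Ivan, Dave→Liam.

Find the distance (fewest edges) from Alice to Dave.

Distance 0: Alice.
Distance 1: Bob.
Distance 2: Liam.
Distance 3: Frank, Karl.
Distance 4: Dave — contains Dave.

4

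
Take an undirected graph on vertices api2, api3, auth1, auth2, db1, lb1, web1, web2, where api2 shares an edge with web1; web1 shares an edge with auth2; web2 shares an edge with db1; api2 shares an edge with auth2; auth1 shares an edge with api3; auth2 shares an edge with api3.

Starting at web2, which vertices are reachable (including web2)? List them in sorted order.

Start at web2.
Its neighbours: db1.
Nothing further is reachable.

db1, web2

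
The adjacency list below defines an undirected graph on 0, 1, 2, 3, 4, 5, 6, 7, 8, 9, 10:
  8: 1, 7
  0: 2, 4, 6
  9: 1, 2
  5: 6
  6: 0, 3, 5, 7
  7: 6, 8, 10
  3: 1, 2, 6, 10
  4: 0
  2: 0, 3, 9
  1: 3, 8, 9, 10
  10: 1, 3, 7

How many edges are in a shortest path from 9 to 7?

3

Distance 0: 9.
Distance 1: 1, 2.
Distance 2: 0, 3, 8, 10.
Distance 3: 4, 6, 7 — contains 7.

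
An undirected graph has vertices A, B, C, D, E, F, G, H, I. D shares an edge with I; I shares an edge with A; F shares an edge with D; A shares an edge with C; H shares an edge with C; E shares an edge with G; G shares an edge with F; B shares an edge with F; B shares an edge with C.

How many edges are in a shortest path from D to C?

Distance 0: D.
Distance 1: F, I.
Distance 2: A, B, G.
Distance 3: C, E — contains C.

3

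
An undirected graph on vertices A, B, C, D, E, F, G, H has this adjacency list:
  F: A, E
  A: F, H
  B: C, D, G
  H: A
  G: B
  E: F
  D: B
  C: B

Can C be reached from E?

No

Explore from E.
Distance 1: reach F.
Distance 2: reach A.
Distance 3: reach H.
The search is exhausted without reaching C; it lies in a different component.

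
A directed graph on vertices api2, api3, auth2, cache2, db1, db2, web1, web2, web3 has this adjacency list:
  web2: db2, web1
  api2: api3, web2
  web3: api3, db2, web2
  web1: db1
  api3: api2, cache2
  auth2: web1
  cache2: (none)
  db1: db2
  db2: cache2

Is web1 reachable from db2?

Explore from db2.
Distance 1: reach cache2.
The search from db2 is exhausted; no directed path reaches web1.

No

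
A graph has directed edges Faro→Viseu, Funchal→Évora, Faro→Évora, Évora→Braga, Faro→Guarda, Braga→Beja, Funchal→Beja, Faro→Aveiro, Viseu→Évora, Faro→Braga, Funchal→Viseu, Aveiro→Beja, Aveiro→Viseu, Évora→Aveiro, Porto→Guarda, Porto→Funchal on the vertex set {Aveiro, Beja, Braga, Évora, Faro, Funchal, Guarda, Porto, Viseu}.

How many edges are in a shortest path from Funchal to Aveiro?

Distance 0: Funchal.
Distance 1: Beja, Évora, Viseu.
Distance 2: Aveiro, Braga — contains Aveiro.

2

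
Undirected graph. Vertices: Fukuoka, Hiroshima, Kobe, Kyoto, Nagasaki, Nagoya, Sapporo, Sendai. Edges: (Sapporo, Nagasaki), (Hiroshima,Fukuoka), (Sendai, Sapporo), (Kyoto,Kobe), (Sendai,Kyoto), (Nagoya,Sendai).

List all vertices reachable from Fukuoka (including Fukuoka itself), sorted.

Fukuoka, Hiroshima

Start at Fukuoka.
Its neighbours: Hiroshima.
Nothing further is reachable.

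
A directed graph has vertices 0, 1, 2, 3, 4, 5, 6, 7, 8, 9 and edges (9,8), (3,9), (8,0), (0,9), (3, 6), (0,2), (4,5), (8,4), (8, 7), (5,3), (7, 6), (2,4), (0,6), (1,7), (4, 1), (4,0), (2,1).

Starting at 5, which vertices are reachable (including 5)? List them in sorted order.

Start at 5.
Its neighbours: 3.
Then their neighbours: 6, 9.
Then next layer: 8.
Then next layer: 0, 4, 7.
Then next layer: 1, 2.
Every vertex is now reached.

0, 1, 2, 3, 4, 5, 6, 7, 8, 9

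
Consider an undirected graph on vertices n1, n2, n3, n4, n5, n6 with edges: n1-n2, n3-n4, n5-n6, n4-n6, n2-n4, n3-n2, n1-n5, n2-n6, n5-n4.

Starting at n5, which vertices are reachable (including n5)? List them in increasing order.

n1, n2, n3, n4, n5, n6

Start at n5.
Its neighbours: n1, n4, n6.
Then their neighbours: n2, n3.
Every vertex is now reached.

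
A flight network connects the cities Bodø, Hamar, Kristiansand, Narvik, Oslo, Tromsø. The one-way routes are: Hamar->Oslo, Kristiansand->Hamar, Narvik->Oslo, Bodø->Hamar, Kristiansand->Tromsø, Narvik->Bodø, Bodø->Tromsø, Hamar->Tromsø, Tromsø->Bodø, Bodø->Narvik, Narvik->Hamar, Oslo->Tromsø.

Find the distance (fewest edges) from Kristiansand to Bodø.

Distance 0: Kristiansand.
Distance 1: Hamar, Tromsø.
Distance 2: Bodø, Oslo — contains Bodø.

2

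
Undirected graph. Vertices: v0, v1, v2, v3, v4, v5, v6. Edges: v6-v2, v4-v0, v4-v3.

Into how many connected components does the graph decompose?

4

From v0: component {v0, v3, v4}.
From v1: component {v1}.
From v2: component {v2, v6}.
From v5: component {v5}.
That's 4 components.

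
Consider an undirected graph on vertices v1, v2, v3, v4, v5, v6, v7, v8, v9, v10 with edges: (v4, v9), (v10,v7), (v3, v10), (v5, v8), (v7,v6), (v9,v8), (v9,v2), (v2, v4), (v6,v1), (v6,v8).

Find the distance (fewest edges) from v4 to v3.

6

Distance 0: v4.
Distance 1: v2, v9.
Distance 2: v8.
Distance 3: v5, v6.
Distance 4: v1, v7.
Distance 5: v10.
Distance 6: v3 — contains v3.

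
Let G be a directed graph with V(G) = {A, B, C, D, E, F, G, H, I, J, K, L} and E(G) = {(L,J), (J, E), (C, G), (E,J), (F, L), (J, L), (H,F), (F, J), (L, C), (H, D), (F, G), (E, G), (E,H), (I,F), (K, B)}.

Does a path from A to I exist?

No

A has no outgoing edges, so nothing is reachable from it.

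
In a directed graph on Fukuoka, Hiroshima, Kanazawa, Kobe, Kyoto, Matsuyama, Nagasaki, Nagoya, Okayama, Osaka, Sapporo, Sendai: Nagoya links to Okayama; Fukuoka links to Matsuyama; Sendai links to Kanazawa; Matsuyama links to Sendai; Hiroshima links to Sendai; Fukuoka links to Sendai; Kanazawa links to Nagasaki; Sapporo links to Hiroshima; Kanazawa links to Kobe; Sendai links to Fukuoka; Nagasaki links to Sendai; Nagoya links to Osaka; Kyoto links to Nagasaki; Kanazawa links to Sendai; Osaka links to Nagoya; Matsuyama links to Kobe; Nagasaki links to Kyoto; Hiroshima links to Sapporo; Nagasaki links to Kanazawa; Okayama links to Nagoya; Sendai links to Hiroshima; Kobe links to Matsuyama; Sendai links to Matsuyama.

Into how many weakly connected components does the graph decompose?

2

From Fukuoka: component {Fukuoka, Hiroshima, Kanazawa, Kobe, Kyoto, Matsuyama, Nagasaki, Sapporo, Sendai}.
From Nagoya: component {Nagoya, Okayama, Osaka}.
That's 2 components.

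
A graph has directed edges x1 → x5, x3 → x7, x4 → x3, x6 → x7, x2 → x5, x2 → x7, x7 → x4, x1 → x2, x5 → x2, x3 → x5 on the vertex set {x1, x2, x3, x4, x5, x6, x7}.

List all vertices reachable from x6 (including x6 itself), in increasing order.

x2, x3, x4, x5, x6, x7

Start at x6.
Its neighbours: x7.
Then their neighbours: x4.
Then next layer: x3.
Then next layer: x5.
Then next layer: x2.
Nothing further is reachable.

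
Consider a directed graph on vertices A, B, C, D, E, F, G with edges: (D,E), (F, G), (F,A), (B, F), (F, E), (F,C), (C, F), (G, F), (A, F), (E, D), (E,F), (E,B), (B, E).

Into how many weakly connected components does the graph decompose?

From A: component {A, B, C, D, E, F, G}.
That's 1 component.

1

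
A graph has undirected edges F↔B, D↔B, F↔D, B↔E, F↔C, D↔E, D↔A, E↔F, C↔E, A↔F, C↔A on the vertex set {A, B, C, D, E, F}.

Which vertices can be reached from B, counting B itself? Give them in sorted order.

Start at B.
Its neighbours: D, E, F.
Then their neighbours: A, C.
Every vertex is now reached.

A, B, C, D, E, F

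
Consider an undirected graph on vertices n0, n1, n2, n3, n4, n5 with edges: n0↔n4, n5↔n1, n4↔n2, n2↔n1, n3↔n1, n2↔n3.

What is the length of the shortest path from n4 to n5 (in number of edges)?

Distance 0: n4.
Distance 1: n0, n2.
Distance 2: n1, n3.
Distance 3: n5 — contains n5.

3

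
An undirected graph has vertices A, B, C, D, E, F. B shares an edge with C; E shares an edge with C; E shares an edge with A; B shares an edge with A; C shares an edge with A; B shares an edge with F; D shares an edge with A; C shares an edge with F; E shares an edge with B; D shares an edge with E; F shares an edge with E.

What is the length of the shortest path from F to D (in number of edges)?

2

Distance 0: F.
Distance 1: B, C, E.
Distance 2: A, D — contains D.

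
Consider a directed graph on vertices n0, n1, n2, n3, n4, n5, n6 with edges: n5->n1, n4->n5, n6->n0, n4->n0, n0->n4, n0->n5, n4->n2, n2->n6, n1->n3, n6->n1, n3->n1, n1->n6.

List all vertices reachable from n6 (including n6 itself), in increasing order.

n0, n1, n2, n3, n4, n5, n6

Start at n6.
Its neighbours: n0, n1.
Then their neighbours: n3, n4, n5.
Then next layer: n2.
Every vertex is now reached.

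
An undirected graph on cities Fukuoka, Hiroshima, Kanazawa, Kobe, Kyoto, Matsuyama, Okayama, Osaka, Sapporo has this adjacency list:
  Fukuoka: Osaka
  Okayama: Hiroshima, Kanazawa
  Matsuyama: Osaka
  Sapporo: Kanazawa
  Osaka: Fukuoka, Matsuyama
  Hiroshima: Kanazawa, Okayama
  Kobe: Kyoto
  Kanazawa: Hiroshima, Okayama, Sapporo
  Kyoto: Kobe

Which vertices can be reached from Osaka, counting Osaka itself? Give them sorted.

Start at Osaka.
Its neighbours: Fukuoka, Matsuyama.
Nothing further is reachable.

Fukuoka, Matsuyama, Osaka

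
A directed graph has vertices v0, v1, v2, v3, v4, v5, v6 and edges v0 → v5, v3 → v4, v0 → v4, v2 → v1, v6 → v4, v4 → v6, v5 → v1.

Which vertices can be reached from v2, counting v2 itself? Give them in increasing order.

Start at v2.
Its neighbours: v1.
Nothing further is reachable.

v1, v2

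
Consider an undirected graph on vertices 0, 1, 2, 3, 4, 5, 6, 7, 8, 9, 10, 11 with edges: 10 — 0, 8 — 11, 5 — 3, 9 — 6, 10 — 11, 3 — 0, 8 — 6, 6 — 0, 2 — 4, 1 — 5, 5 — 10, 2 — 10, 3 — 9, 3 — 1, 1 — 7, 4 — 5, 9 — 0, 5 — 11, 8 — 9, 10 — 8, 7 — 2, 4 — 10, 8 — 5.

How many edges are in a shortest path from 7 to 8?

Distance 0: 7.
Distance 1: 1, 2.
Distance 2: 3, 4, 5, 10.
Distance 3: 0, 8, 9, 11 — contains 8.

3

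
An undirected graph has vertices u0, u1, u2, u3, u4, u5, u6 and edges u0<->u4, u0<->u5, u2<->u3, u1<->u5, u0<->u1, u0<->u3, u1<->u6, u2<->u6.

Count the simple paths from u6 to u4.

u6–u1–u0–u4
u6–u1–u5–u0–u4
u6–u2–u3–u0–u4

3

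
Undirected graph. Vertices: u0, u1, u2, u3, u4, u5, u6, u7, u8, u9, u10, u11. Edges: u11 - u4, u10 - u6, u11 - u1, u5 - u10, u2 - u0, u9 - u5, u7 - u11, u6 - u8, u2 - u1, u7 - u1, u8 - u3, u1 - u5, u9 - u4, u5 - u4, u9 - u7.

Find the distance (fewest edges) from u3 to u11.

Distance 0: u3.
Distance 1: u8.
Distance 2: u6.
Distance 3: u10.
Distance 4: u5.
Distance 5: u1, u4, u9.
Distance 6: u2, u7, u11 — contains u11.

6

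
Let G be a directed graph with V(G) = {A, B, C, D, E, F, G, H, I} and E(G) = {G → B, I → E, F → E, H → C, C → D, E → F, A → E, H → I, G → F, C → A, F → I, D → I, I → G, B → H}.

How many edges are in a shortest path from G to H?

2

Distance 0: G.
Distance 1: B, F.
Distance 2: E, H, I — contains H.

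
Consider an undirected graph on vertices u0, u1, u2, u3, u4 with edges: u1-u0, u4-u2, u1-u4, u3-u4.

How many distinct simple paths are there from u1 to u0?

u1–u0

1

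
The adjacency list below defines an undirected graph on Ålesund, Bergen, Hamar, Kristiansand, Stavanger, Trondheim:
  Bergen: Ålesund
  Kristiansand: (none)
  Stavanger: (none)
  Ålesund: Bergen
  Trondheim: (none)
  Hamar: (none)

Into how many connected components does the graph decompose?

From Ålesund: component {Ålesund, Bergen}.
From Hamar: component {Hamar}.
From Kristiansand: component {Kristiansand}.
From Stavanger: component {Stavanger}.
From Trondheim: component {Trondheim}.
That's 5 components.

5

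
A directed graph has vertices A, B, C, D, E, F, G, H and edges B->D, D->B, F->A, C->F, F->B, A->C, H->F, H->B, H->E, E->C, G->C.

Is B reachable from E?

Explore from E.
Distance 1: reach C.
Distance 2: reach F.
Distance 3: reach A, B.
Found B.

Yes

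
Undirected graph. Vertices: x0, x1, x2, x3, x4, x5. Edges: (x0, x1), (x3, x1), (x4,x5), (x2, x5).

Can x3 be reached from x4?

Explore from x4.
Distance 1: reach x5.
Distance 2: reach x2.
The search is exhausted without reaching x3; it lies in a different component.

No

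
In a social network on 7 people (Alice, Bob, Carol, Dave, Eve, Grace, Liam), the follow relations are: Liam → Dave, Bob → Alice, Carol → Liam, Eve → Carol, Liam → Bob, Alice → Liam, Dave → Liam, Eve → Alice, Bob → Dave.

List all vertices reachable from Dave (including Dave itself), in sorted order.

Alice, Bob, Dave, Liam

Start at Dave.
Its neighbours: Liam.
Then their neighbours: Bob.
Then next layer: Alice.
Nothing further is reachable.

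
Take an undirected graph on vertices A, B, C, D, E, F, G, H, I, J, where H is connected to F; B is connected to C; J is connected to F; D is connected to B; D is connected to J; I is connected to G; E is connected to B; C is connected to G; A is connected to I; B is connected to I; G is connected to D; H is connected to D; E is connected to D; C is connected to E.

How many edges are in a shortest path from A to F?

Distance 0: A.
Distance 1: I.
Distance 2: B, G.
Distance 3: C, D, E.
Distance 4: H, J.
Distance 5: F — contains F.

5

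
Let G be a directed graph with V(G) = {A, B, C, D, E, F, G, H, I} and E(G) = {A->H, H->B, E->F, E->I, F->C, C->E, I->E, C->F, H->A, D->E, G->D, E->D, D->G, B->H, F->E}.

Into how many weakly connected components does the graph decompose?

2

From A: component {A, B, H}.
From C: component {C, D, E, F, G, I}.
That's 2 components.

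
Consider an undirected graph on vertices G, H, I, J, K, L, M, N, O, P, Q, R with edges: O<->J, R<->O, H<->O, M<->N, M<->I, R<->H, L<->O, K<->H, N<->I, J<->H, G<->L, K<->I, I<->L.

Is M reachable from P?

No

P has no edges, so nothing is reachable from it.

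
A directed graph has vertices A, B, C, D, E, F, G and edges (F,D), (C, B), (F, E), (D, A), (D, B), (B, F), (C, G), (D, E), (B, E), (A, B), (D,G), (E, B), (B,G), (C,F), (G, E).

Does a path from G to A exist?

Explore from G.
Distance 1: reach E.
Distance 2: reach B.
Distance 3: reach F.
Distance 4: reach D.
Distance 5: reach A.
Found A.

Yes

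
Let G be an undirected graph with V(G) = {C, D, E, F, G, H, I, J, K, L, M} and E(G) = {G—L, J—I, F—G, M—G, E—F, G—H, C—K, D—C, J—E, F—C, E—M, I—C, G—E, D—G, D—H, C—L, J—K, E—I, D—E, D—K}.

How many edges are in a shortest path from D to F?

Distance 0: D.
Distance 1: C, E, G, H, K.
Distance 2: F, I, J, L, M — contains F.

2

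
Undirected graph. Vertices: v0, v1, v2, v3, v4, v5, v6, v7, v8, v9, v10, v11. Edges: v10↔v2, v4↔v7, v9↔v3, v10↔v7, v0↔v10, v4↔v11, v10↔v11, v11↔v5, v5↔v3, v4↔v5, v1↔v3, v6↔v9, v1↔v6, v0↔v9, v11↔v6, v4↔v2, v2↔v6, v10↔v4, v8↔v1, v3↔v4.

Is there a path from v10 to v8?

Explore from v10.
Distance 1: reach v0, v2, v4, v7, v11.
Distance 2: reach v3, v5, v6, v9.
Distance 3: reach v1.
Distance 4: reach v8.
Found v8.

Yes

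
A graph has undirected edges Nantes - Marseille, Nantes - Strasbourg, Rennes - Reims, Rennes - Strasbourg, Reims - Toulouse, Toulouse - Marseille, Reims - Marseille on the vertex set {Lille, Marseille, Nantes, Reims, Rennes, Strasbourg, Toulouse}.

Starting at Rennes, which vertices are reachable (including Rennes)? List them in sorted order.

Marseille, Nantes, Reims, Rennes, Strasbourg, Toulouse

Start at Rennes.
Its neighbours: Reims, Strasbourg.
Then their neighbours: Marseille, Nantes, Toulouse.
Nothing further is reachable.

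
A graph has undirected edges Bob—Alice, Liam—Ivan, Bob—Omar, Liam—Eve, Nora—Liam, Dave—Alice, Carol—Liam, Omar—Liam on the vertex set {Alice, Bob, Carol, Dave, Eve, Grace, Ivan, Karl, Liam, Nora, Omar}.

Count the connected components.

3

From Alice: component {Alice, Bob, Carol, Dave, Eve, Ivan, Liam, Nora, Omar}.
From Grace: component {Grace}.
From Karl: component {Karl}.
That's 3 components.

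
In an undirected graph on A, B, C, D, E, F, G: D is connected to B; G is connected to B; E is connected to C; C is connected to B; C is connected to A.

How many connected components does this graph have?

2

From A: component {A, B, C, D, E, G}.
From F: component {F}.
That's 2 components.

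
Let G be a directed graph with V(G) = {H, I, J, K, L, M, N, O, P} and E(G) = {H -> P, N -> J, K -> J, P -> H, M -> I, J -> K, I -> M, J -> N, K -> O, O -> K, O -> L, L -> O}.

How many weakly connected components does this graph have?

From H: component {H, P}.
From I: component {I, M}.
From J: component {J, K, L, N, O}.
That's 3 components.

3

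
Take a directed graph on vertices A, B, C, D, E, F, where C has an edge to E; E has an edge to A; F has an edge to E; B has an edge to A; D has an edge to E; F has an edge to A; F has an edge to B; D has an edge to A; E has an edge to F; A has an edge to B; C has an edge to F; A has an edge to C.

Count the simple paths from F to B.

3

F→A→B
F→B
F→E→A→B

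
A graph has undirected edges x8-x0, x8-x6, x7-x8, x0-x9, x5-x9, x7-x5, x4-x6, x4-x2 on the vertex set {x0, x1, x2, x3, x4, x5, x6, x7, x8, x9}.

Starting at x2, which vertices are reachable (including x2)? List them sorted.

Start at x2.
Its neighbours: x4.
Then their neighbours: x6.
Then next layer: x8.
Then next layer: x0, x7.
Then next layer: x5, x9.
Nothing further is reachable.

x0, x2, x4, x5, x6, x7, x8, x9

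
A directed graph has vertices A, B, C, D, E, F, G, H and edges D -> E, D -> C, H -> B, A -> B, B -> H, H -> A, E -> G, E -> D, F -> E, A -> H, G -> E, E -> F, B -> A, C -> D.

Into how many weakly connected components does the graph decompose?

2

From A: component {A, B, H}.
From C: component {C, D, E, F, G}.
That's 2 components.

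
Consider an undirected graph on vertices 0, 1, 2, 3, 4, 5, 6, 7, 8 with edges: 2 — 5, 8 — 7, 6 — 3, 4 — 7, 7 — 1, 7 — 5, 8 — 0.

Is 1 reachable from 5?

Yes

Explore from 5.
Distance 1: reach 2, 7.
Distance 2: reach 1, 4, 8.
Found 1.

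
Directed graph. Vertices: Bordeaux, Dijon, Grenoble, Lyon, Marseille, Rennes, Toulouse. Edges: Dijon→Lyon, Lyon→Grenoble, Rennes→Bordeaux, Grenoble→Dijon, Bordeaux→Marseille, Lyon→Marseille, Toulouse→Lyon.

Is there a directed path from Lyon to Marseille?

Yes

Explore from Lyon.
Distance 1: reach Grenoble, Marseille.
Found Marseille.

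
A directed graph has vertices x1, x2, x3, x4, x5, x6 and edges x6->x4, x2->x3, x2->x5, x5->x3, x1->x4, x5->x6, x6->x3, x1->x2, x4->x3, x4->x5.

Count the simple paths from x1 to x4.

x1→x2→x5→x6→x4
x1→x4

2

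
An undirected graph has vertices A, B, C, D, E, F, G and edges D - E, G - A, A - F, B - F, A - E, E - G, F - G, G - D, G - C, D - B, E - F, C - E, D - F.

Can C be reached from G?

Yes

Explore from G.
Distance 1: reach A, C, D, E, F.
Found C.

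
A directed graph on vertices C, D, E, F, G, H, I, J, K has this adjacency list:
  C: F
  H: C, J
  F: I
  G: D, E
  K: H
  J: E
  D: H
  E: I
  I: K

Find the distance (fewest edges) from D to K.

5

Distance 0: D.
Distance 1: H.
Distance 2: C, J.
Distance 3: E, F.
Distance 4: I.
Distance 5: K — contains K.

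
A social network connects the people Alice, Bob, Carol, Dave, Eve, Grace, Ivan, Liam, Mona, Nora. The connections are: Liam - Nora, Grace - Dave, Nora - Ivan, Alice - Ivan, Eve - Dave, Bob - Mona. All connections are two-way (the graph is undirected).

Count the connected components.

4

From Alice: component {Alice, Ivan, Liam, Nora}.
From Bob: component {Bob, Mona}.
From Carol: component {Carol}.
From Dave: component {Dave, Eve, Grace}.
That's 4 components.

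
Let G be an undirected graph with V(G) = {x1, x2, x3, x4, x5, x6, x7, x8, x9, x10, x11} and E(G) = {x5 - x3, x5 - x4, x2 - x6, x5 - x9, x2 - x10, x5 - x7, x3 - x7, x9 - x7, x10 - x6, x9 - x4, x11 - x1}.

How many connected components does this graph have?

4

From x1: component {x1, x11}.
From x2: component {x2, x6, x10}.
From x3: component {x3, x4, x5, x7, x9}.
From x8: component {x8}.
That's 4 components.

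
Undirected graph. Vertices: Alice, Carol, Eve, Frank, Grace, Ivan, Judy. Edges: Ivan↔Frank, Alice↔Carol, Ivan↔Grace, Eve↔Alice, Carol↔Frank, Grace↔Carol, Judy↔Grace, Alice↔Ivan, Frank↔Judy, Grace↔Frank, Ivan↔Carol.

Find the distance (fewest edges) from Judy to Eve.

4

Distance 0: Judy.
Distance 1: Frank, Grace.
Distance 2: Carol, Ivan.
Distance 3: Alice.
Distance 4: Eve — contains Eve.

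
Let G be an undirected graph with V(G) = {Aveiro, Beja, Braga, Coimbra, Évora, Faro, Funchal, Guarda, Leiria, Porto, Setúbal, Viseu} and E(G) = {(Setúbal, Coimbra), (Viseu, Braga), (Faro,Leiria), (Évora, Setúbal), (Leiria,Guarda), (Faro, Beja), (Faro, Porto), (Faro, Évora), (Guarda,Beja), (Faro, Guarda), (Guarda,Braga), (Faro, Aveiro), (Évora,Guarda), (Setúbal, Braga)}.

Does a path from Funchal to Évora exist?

No

Funchal has no edges, so nothing is reachable from it.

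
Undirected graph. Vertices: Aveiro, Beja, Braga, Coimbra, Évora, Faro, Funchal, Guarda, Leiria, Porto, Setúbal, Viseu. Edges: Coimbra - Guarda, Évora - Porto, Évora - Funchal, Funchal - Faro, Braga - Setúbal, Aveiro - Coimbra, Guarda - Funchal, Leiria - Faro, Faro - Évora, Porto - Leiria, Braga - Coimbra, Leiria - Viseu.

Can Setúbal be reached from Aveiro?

Explore from Aveiro.
Distance 1: reach Coimbra.
Distance 2: reach Braga, Guarda.
Distance 3: reach Funchal, Setúbal.
Found Setúbal.

Yes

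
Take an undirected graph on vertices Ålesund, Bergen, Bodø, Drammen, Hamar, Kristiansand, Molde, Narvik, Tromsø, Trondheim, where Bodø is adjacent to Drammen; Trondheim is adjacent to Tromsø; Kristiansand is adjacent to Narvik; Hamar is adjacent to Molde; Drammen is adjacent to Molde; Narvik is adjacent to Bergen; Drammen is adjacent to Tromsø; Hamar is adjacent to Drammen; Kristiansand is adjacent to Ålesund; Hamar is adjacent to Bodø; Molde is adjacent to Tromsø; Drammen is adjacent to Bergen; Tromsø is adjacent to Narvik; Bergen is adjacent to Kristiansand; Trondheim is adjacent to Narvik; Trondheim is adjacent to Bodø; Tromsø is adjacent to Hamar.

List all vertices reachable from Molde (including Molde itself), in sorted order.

Start at Molde.
Its neighbours: Drammen, Hamar, Tromsø.
Then their neighbours: Bergen, Bodø, Narvik, Trondheim.
Then next layer: Kristiansand.
Then next layer: Ålesund.
Every vertex is now reached.

Ålesund, Bergen, Bodø, Drammen, Hamar, Kristiansand, Molde, Narvik, Tromsø, Trondheim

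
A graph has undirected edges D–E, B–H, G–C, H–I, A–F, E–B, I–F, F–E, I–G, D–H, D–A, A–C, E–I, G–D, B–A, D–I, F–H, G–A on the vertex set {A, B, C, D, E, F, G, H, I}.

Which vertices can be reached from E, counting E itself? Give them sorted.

A, B, C, D, E, F, G, H, I

Start at E.
Its neighbours: B, D, F, I.
Then their neighbours: A, G, H.
Then next layer: C.
Every vertex is now reached.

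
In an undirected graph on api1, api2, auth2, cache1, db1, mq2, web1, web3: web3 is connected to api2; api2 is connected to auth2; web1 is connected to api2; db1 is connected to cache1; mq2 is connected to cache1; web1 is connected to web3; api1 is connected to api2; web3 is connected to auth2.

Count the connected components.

From api1: component {api1, api2, auth2, web1, web3}.
From cache1: component {cache1, db1, mq2}.
That's 2 components.

2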